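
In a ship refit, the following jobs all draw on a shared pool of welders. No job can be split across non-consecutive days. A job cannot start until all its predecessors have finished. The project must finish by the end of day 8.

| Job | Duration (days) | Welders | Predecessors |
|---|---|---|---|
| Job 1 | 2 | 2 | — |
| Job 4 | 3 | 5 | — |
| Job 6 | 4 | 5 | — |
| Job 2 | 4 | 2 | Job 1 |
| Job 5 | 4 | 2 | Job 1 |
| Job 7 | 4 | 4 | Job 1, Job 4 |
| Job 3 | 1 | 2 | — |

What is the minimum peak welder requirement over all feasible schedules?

12

Early-start (Job 1@1, Job 4@1, Job 6@1, Job 2@3, Job 5@3, Job 7@4, Job 3@1) gives peak 14: d1:14  d2:12  d3:14  d4:13  d5:8  d6:8  d7:4  d8:0.
Shift Job 5→4, Job 7→5, Job 3→4.
Schedule Job 1@1, Job 4@1, Job 6@1, Job 2@3, Job 5@4, Job 7@5, Job 3@4: d1:12  d2:12  d3:12  d4:11  d5:8  d6:8  d7:6  d8:4 — peak 12.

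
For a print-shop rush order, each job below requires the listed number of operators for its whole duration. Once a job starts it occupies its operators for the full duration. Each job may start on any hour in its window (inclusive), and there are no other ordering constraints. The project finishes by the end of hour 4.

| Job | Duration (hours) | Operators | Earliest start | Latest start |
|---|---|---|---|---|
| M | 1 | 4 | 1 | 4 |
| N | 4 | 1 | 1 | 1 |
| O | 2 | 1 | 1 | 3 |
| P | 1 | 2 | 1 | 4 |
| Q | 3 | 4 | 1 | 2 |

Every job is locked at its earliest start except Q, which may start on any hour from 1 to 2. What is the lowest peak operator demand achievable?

8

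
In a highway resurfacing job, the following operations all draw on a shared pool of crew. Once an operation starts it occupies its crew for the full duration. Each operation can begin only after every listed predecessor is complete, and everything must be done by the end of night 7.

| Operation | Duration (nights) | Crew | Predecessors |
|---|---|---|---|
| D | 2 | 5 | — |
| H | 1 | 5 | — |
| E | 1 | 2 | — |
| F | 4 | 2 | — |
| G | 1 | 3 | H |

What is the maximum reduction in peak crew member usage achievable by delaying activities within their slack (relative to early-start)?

Early-start peak: n1:14  n2:10  n3:2  n4:2  n5:0  n6:0  n7:0 ⇒ 14.
Leveled (D@1, H@3, E@4, F@4, G@5): n1:5  n2:5  n3:5  n4:4  n5:5  n6:2  n7:2 ⇒ 5.
Reduction 14 − 5 = 9.

9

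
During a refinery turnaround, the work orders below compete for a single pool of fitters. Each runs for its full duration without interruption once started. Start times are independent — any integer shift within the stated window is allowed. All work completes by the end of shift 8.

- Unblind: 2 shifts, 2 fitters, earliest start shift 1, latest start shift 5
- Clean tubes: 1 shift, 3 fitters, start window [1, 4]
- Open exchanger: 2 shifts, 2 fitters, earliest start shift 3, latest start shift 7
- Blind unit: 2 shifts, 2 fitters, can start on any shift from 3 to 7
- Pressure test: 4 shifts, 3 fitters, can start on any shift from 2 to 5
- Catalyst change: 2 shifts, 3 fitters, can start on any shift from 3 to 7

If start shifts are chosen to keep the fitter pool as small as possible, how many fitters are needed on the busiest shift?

5

Early-start (Unblind@1, Clean tubes@1, Open exchanger@3, Blind unit@3, Pressure test@2, Catalyst change@3) gives peak 10: s1:5  s2:5  s3:10  s4:10  s5:3  s6:0  s7:0  s8:0.
Shift Blind unit→5, Catalyst change→6.
Schedule Unblind@1, Clean tubes@1, Open exchanger@3, Blind unit@5, Pressure test@2, Catalyst change@6: s1:5  s2:5  s3:5  s4:5  s5:5  s6:5  s7:3  s8:0 — peak 5.
Total fitter-shifts = 33 over 8 shifts ⇒ peak ≥ ⌈33/8⌉ = 5, so 5 is optimal.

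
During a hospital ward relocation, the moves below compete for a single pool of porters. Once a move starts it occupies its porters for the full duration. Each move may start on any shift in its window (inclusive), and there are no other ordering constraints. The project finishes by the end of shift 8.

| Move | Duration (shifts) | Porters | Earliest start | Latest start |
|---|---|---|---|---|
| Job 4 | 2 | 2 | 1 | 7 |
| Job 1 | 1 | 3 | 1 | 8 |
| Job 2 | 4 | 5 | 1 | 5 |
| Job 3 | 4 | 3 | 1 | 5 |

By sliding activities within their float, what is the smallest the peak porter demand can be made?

6

Early-start (Job 4@1, Job 1@1, Job 2@1, Job 3@1) gives peak 13: s1:13  s2:10  s3:8  s4:8  s5:0  s6:0  s7:0  s8:0.
Shift Job 1→3, Job 2→5.
Schedule Job 4@1, Job 1@3, Job 2@5, Job 3@1: s1:5  s2:5  s3:6  s4:3  s5:5  s6:5  s7:5  s8:5 — peak 6.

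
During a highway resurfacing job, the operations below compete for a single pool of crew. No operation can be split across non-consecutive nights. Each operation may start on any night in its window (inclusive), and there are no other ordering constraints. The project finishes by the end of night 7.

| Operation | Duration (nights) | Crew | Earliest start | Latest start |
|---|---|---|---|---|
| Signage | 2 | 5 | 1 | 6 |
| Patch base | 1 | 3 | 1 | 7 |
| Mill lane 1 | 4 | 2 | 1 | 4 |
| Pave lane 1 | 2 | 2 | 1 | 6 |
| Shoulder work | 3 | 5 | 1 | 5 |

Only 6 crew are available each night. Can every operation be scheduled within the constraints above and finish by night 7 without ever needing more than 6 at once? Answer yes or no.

The minimum achievable peak is 7; 6 < 7, so no feasible schedule stays within the cap.

no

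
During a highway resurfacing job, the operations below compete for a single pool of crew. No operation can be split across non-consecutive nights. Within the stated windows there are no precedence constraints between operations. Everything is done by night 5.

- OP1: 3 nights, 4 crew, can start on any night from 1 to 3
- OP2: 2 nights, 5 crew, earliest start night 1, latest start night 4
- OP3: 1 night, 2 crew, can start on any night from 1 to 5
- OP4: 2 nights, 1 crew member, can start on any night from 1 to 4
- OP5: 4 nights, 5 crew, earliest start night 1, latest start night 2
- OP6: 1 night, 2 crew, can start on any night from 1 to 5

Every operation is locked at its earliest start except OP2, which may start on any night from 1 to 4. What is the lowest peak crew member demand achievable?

14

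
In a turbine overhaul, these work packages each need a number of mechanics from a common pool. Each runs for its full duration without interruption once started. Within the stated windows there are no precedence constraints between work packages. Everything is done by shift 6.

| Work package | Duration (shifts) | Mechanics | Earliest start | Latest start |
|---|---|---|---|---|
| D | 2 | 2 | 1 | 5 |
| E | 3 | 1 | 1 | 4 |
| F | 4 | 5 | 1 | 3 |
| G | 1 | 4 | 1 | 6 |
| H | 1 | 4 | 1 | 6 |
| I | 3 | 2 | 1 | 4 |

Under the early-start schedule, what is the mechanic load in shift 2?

10

At early start, shift 2 has: D, E, F, I.
Demand: 2 + 1 + 5 + 2 = 10.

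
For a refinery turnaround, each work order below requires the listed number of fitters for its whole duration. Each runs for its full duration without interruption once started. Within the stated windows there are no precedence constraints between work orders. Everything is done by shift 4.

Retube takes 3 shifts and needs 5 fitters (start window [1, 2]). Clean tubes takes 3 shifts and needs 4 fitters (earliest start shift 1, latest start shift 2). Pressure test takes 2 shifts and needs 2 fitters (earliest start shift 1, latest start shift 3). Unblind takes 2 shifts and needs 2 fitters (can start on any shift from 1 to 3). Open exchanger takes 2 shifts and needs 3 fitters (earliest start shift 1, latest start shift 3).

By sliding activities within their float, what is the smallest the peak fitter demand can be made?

Early-start (Retube@1, Clean tubes@1, Pressure test@1, Unblind@1, Open exchanger@1) gives peak 16: s1:16  s2:16  s3:9  s4:0.
Shift Open exchanger→3.
Schedule Retube@1, Clean tubes@1, Pressure test@1, Unblind@1, Open exchanger@3: s1:13  s2:13  s3:12  s4:3 — peak 13.

13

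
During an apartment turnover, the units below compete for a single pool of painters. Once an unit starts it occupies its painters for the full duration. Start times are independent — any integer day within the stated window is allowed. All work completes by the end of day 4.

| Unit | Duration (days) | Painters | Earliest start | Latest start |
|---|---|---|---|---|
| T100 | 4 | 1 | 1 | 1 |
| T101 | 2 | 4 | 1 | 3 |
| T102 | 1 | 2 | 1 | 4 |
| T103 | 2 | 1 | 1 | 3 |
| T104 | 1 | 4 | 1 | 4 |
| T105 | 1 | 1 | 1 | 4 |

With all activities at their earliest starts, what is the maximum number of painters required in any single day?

Early-start schedule: T100@1, T101@1, T102@1, T103@1, T104@1, T105@1.
Load per day: day 1: 13, day 2: 6, day 3: 1, day 4: 1.
Peak is 13.

13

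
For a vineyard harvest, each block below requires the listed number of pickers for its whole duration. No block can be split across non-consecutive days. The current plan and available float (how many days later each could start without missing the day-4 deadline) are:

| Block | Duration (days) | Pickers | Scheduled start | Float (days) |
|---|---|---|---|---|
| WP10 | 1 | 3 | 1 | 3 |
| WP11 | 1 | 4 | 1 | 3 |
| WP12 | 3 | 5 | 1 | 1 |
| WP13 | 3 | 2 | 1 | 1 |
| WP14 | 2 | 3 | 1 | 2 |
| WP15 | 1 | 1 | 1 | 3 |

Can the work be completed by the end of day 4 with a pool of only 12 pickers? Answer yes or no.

yes

Schedule WP10@1, WP11@1, WP12@2, WP13@1, WP14@2, WP15@1: d1:10  d2:10  d3:10  d4:5 — peak 10 ≤ 12.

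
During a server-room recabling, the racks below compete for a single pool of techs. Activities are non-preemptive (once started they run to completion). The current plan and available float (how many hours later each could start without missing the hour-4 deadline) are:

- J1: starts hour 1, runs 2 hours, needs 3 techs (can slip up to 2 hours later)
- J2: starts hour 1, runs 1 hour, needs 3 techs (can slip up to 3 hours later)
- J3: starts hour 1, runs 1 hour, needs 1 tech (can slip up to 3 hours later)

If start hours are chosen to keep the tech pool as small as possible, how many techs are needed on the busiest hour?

3

Early-start (J1@1, J2@1, J3@1) gives peak 7: h1:7  h2:3  h3:0  h4:0.
Shift J2→3, J3→4.
Schedule J1@1, J2@3, J3@4: h1:3  h2:3  h3:3  h4:1 — peak 3.
Total tech-hours = 10 over 4 hours ⇒ peak ≥ ⌈10/4⌉ = 3, so 3 is optimal.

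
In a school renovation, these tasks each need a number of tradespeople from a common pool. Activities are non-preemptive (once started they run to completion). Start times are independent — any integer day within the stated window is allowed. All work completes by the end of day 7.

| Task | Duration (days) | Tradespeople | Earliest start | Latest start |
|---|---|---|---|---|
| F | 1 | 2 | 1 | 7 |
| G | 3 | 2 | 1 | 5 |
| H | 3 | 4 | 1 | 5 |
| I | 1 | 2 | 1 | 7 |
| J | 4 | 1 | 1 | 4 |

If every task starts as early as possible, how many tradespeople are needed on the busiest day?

11

Early-start schedule: F@1, G@1, H@1, I@1, J@1.
Load per day: day 1: 11, day 2: 7, day 3: 7, day 4: 1, day 5: 0, day 6: 0, day 7: 0.
Peak is 11.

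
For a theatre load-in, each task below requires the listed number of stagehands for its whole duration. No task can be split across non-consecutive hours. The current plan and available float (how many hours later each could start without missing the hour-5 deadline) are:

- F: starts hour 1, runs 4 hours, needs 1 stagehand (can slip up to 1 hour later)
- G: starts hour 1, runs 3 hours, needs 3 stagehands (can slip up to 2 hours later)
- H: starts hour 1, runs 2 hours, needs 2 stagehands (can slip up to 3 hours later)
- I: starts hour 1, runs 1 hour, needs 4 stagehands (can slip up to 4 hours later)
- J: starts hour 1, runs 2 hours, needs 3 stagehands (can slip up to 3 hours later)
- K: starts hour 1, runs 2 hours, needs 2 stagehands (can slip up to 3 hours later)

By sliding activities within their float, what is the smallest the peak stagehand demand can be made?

Early-start (F@1, G@1, H@1, I@1, J@1, K@1) gives peak 15: h1:15  h2:11  h3:4  h4:1  h5:0.
Shift I→5, J→3, K→4.
Schedule F@1, G@1, H@1, I@5, J@3, K@4: h1:6  h2:6  h3:7  h4:6  h5:6 — peak 7.
Total stagehand-hours = 31 over 5 hours ⇒ peak ≥ ⌈31/5⌉ = 7, so 7 is optimal.

7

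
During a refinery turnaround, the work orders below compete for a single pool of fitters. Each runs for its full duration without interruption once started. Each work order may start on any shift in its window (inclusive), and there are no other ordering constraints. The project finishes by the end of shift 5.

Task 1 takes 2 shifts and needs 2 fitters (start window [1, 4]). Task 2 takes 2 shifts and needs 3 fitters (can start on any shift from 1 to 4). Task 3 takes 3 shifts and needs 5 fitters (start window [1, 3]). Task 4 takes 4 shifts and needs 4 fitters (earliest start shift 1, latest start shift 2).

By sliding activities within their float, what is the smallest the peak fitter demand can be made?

Early-start (Task 1@1, Task 2@1, Task 3@1, Task 4@1) gives peak 14: s1:14  s2:14  s3:9  s4:4  s5:0.
Shift Task 3→3.
Schedule Task 1@1, Task 2@1, Task 3@3, Task 4@1: s1:9  s2:9  s3:9  s4:9  s5:5 — peak 9.
Total fitter-shifts = 41 over 5 shifts ⇒ peak ≥ ⌈41/5⌉ = 9, so 9 is optimal.

9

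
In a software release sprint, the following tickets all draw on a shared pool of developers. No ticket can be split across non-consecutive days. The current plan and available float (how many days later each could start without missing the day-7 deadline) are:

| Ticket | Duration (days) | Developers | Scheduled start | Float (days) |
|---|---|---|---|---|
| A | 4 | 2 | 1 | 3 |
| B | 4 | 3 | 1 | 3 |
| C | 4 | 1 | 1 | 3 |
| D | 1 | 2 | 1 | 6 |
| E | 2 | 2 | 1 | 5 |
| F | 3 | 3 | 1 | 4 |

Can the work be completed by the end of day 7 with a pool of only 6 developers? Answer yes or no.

Schedule A@1, B@1, C@1, D@5, E@6, F@5: d1:6  d2:6  d3:6  d4:6  d5:5  d6:5  d7:5 — peak 6 ≤ 6.

yes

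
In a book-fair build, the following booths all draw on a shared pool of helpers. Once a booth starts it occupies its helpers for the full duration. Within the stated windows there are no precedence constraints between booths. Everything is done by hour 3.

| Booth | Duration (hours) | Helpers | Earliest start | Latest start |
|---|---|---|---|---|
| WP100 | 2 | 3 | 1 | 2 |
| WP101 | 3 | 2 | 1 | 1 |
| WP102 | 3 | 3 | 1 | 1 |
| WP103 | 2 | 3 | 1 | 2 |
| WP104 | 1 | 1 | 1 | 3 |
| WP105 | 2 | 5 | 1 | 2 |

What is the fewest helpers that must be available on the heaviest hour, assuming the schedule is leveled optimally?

16

Early-start (WP100@1, WP101@1, WP102@1, WP103@1, WP104@1, WP105@1) gives peak 17: h1:17  h2:16  h3:5.
Shift WP105→2.
Schedule WP100@1, WP101@1, WP102@1, WP103@1, WP104@1, WP105@2: h1:12  h2:16  h3:10 — peak 16.
No arrangement of the 24 feasible schedules does better.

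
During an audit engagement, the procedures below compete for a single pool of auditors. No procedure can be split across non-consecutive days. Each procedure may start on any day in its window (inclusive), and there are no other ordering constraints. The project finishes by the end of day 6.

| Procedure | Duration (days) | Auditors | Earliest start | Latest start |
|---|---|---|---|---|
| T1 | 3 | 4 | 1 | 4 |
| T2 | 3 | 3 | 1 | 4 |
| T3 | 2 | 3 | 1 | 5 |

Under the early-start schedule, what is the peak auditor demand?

10

Early-start schedule: T1@1, T2@1, T3@1.
Load per day: day 1: 10, day 2: 10, day 3: 7, day 4: 0, day 5: 0, day 6: 0.
Peak is 10.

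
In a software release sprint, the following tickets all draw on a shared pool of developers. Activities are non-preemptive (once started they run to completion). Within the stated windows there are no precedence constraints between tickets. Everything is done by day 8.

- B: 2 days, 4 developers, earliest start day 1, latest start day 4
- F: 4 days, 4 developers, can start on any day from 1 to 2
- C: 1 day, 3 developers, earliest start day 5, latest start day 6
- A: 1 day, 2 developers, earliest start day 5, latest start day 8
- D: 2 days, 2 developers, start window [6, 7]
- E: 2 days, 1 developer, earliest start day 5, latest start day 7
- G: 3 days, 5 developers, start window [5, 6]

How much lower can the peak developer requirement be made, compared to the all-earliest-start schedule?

Early-start peak: d1:8  d2:8  d3:4  d4:4  d5:11  d6:8  d7:7  d8:0 ⇒ 11.
Leveled (B@1, F@1, C@5, A@5, D@6, E@5, G@6): d1:8  d2:8  d3:4  d4:4  d5:6  d6:8  d7:7  d8:5 ⇒ 8.
Reduction 11 − 8 = 3.

3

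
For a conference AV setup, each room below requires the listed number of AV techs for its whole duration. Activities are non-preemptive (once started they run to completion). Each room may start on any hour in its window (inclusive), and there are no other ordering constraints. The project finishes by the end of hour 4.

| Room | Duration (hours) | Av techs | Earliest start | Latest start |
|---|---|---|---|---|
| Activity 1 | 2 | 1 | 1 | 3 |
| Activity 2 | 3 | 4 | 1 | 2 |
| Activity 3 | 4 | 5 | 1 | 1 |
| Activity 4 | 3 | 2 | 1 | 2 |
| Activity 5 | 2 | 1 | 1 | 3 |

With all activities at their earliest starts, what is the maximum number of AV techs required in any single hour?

Early-start schedule: Activity 1@1, Activity 2@1, Activity 3@1, Activity 4@1, Activity 5@1.
Load per hour: hour 1: 13, hour 2: 13, hour 3: 11, hour 4: 5.
Peak is 13.

13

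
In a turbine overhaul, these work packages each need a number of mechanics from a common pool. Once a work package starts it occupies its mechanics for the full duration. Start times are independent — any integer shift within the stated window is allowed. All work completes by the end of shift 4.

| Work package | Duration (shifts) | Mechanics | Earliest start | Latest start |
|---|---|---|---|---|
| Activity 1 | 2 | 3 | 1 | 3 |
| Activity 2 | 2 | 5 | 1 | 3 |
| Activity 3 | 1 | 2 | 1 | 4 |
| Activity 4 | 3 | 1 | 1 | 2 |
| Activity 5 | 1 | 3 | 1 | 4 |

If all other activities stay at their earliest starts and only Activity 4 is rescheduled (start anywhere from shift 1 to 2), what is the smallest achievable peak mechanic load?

Activity 4@1: s1:14  s2:9  s3:1  s4:0 → peak 14
Activity 4@2: s1:13  s2:9  s3:1  s4:1 → peak 13
Best is Activity 4@2, peak 13.

13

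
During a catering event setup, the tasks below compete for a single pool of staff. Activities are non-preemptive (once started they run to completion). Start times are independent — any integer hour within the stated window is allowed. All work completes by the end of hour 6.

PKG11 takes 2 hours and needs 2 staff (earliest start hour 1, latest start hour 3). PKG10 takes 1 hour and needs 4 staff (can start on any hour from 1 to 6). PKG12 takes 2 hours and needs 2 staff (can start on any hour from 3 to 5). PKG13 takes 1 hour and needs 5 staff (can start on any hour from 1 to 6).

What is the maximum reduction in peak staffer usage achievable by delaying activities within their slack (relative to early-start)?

Early-start peak: h1:11  h2:2  h3:2  h4:2  h5:0  h6:0 ⇒ 11.
Leveled (PKG11@1, PKG10@3, PKG12@4, PKG13@6): h1:2  h2:2  h3:4  h4:2  h5:2  h6:5 ⇒ 5.
Reduction 11 − 5 = 6.

6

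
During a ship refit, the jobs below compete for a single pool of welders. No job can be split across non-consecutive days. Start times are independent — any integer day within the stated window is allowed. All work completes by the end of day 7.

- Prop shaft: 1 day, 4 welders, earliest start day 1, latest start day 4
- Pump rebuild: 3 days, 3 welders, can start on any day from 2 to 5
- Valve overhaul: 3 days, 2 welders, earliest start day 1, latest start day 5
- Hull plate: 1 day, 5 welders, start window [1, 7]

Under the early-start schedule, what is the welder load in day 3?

At early start, day 3 has: Pump rebuild, Valve overhaul.
Demand: 3 + 2 = 5.

5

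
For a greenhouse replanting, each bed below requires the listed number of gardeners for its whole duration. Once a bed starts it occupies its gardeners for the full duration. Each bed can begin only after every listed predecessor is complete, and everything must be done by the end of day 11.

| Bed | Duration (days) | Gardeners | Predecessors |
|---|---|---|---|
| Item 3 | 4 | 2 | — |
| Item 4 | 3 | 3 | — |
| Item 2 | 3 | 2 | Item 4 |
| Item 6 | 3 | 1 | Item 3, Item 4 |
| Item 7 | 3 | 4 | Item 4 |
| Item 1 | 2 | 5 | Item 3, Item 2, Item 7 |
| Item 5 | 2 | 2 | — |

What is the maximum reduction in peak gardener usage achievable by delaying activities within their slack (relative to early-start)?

3

Early-start peak: d1:7  d2:7  d3:5  d4:8  d5:7  d6:7  d7:6  d8:5  d9:0  d10:0  d11:0 ⇒ 8.
Leveled (Item 3@1, Item 4@1, Item 2@4, Item 6@5, Item 7@7, Item 1@10, Item 5@5): d1:5  d2:5  d3:5  d4:4  d5:5  d6:5  d7:5  d8:4  d9:4  d10:5  d11:5 ⇒ 5.
Reduction 8 − 5 = 3.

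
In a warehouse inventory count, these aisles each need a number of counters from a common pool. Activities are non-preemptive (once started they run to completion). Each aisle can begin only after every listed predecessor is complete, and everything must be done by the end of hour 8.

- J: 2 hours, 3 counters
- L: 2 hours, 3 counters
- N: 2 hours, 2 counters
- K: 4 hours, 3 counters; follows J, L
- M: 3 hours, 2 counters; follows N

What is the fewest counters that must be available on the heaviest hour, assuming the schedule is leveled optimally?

Early-start (J@1, L@1, N@1, K@3, M@3) gives peak 8: h1:8  h2:8  h3:5  h4:5  h5:5  h6:3  h7:0  h8:0.
Shift L→3, K→5.
Schedule J@1, L@3, N@1, K@5, M@3: h1:5  h2:5  h3:5  h4:5  h5:5  h6:3  h7:3  h8:3 — peak 5.
Total counter-hours = 34 over 8 hours ⇒ peak ≥ ⌈34/8⌉ = 5, so 5 is optimal.

5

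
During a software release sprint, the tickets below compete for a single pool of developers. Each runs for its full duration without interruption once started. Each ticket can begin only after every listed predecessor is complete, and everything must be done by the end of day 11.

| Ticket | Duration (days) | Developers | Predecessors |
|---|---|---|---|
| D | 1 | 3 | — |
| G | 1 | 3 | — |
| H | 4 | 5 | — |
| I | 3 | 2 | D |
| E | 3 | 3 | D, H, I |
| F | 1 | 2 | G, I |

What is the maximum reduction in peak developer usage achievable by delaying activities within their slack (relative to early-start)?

Early-start peak: d1:11  d2:7  d3:7  d4:7  d5:5  d6:3  d7:3  d8:0  d9:0  d10:0  d11:0 ⇒ 11.
Leveled (D@1, G@2, H@5, I@2, E@9, F@9): d1:3  d2:5  d3:2  d4:2  d5:5  d6:5  d7:5  d8:5  d9:5  d10:3  d11:3 ⇒ 5.
Reduction 11 − 5 = 6.

6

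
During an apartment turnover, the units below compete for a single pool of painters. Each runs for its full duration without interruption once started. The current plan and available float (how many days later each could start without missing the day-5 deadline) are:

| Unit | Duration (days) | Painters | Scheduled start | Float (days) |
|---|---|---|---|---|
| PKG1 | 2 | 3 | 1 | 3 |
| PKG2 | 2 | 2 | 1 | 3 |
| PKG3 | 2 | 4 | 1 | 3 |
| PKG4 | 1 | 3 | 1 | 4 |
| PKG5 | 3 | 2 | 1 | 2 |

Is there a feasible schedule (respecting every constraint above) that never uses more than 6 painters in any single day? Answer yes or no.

yes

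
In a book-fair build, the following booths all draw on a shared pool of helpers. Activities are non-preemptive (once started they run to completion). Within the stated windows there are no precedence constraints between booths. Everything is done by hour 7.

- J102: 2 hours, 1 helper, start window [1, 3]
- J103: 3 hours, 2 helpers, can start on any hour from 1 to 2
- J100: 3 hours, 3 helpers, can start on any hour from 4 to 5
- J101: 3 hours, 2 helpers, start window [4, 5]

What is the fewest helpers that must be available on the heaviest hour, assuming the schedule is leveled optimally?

5

Schedule J102@1, J103@1, J100@4, J101@4: h1:3  h2:3  h3:2  h4:5  h5:5  h6:5  h7:0 — peak 5.
No arrangement of the 24 feasible schedules does better.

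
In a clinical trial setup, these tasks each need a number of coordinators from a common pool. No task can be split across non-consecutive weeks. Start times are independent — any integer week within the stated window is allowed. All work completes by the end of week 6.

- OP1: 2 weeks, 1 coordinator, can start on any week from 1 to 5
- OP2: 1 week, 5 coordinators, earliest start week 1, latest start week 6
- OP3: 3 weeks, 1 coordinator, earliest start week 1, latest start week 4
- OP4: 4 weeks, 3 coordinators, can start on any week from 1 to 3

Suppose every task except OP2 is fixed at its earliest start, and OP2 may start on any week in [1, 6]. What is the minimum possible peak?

OP2@1: w1:10  w2:5  w3:4  w4:3  w5:0  w6:0 → peak 10
OP2@2: w1:5  w2:10  w3:4  w4:3  w5:0  w6:0 → peak 10
OP2@3: w1:5  w2:5  w3:9  w4:3  w5:0  w6:0 → peak 9
OP2@4: w1:5  w2:5  w3:4  w4:8  w5:0  w6:0 → peak 8
OP2@5: w1:5  w2:5  w3:4  w4:3  w5:5  w6:0 → peak 5
OP2@6: w1:5  w2:5  w3:4  w4:3  w5:0  w6:5 → peak 5
Best is OP2@5, peak 5.

5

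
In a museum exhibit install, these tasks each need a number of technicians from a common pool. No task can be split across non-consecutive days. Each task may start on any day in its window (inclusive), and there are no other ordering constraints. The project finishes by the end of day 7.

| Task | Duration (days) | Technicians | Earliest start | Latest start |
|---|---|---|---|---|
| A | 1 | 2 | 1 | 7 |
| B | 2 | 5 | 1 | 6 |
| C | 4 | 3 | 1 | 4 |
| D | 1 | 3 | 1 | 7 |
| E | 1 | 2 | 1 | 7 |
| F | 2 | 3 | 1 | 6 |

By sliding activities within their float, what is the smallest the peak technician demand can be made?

6

Early-start (A@1, B@1, C@1, D@1, E@1, F@1) gives peak 18: d1:18  d2:11  d3:3  d4:3  d5:0  d6:0  d7:0.
Shift B→2, C→4, E→4, F→5.
Schedule A@1, B@2, C@4, D@1, E@4, F@5: d1:5  d2:5  d3:5  d4:5  d5:6  d6:6  d7:3 — peak 6.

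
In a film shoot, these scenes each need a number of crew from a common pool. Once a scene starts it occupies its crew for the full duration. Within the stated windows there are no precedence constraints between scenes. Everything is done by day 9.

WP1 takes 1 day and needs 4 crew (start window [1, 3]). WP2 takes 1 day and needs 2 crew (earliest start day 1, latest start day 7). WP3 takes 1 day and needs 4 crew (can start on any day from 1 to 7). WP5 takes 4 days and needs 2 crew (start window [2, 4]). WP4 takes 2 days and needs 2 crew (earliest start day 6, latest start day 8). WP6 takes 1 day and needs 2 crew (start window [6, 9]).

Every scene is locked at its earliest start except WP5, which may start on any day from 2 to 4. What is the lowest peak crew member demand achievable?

10

WP5@2: d1:10  d2:2  d3:2  d4:2  d5:2  d6:4  d7:2  d8:0  d9:0 → peak 10
WP5@3: d1:10  d2:0  d3:2  d4:2  d5:2  d6:6  d7:2  d8:0  d9:0 → peak 10
WP5@4: d1:10  d2:0  d3:0  d4:2  d5:2  d6:6  d7:4  d8:0  d9:0 → peak 10
Best is WP5@2, peak 10.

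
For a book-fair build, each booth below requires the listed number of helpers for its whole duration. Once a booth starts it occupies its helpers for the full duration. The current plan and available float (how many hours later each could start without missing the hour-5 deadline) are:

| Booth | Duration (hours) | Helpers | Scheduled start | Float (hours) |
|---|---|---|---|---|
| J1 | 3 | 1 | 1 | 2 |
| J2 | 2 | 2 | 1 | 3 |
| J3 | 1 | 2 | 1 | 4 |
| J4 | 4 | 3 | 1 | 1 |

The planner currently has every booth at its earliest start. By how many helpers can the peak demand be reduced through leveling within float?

3

Early-start peak: h1:8  h2:6  h3:4  h4:3  h5:0 ⇒ 8.
Leveled (J1@1, J2@4, J3@1, J4@2): h1:3  h2:4  h3:4  h4:5  h5:5 ⇒ 5.
Reduction 8 − 5 = 3.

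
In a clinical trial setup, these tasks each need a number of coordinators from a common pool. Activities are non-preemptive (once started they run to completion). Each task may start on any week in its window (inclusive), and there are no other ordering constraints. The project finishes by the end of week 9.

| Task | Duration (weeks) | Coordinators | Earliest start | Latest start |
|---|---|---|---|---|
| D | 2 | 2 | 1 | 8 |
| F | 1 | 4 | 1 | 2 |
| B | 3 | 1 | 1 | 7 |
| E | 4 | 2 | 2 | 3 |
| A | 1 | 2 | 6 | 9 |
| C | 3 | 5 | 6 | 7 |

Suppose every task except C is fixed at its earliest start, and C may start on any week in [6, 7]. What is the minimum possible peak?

7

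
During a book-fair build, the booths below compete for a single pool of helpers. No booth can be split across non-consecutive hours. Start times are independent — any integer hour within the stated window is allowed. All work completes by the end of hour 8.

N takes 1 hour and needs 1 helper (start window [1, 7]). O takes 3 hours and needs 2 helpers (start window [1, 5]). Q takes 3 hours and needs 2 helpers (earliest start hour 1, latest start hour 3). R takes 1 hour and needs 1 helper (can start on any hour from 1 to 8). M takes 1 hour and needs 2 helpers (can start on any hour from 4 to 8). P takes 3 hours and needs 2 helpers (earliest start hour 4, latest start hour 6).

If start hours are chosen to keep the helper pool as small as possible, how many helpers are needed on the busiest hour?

4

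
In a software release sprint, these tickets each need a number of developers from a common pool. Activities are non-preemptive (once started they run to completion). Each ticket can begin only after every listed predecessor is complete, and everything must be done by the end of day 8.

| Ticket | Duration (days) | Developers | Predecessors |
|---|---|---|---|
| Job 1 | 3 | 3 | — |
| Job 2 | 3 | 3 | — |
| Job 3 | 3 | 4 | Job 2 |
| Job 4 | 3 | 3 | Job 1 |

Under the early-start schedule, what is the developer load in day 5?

At early start, day 5 has: Job 3, Job 4.
Demand: 4 + 3 = 7.

7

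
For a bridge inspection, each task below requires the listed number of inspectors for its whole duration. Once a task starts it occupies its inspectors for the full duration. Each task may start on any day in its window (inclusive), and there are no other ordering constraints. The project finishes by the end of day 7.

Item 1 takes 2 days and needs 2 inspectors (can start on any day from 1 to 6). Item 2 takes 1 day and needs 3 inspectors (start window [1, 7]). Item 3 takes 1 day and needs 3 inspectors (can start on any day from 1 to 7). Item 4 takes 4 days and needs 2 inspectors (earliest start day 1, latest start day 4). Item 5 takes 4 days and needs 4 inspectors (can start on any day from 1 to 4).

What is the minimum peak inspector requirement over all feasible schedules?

6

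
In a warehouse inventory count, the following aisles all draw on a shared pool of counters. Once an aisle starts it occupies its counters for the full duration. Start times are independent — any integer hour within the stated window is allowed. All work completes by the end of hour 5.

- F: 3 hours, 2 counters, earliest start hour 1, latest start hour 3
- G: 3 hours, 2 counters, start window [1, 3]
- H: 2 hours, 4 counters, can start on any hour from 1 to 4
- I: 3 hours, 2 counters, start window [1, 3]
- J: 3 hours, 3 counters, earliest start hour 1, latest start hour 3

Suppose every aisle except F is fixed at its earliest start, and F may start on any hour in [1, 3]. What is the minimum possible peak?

11

F@1: h1:13  h2:13  h3:9  h4:0  h5:0 → peak 13
F@2: h1:11  h2:13  h3:9  h4:2  h5:0 → peak 13
F@3: h1:11  h2:11  h3:9  h4:2  h5:2 → peak 11
Best is F@3, peak 11.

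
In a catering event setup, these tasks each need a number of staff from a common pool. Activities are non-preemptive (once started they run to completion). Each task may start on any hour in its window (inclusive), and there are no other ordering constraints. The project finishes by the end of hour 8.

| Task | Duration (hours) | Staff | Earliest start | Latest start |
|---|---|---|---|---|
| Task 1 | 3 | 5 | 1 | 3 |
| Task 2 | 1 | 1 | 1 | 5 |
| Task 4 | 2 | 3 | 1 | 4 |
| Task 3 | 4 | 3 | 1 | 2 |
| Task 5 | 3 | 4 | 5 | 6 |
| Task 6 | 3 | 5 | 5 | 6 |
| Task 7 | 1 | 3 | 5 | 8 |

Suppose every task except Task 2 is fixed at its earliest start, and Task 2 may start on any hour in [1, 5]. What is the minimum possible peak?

Task 2@1: h1:12  h2:11  h3:8  h4:3  h5:12  h6:9  h7:9  h8:0 → peak 12
Task 2@2: h1:11  h2:12  h3:8  h4:3  h5:12  h6:9  h7:9  h8:0 → peak 12
Task 2@3: h1:11  h2:11  h3:9  h4:3  h5:12  h6:9  h7:9  h8:0 → peak 12
Task 2@4: h1:11  h2:11  h3:8  h4:4  h5:12  h6:9  h7:9  h8:0 → peak 12
Task 2@5: h1:11  h2:11  h3:8  h4:3  h5:13  h6:9  h7:9  h8:0 → peak 13
Best is Task 2@1, peak 12.

12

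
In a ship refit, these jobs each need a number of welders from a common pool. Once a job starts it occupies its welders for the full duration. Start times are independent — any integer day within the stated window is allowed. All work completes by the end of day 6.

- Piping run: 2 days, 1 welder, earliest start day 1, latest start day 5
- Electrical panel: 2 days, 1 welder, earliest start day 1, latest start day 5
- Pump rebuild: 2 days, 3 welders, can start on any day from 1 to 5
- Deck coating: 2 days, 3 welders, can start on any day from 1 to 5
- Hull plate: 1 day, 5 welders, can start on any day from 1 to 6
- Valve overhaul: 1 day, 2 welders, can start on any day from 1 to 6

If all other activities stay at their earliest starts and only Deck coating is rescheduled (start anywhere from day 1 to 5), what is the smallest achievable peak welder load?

Deck coating@1: d1:15  d2:8  d3:0  d4:0  d5:0  d6:0 → peak 15
Deck coating@2: d1:12  d2:8  d3:3  d4:0  d5:0  d6:0 → peak 12
Deck coating@3: d1:12  d2:5  d3:3  d4:3  d5:0  d6:0 → peak 12
Deck coating@4: d1:12  d2:5  d3:0  d4:3  d5:3  d6:0 → peak 12
Deck coating@5: d1:12  d2:5  d3:0  d4:0  d5:3  d6:3 → peak 12
Best is Deck coating@2, peak 12.

12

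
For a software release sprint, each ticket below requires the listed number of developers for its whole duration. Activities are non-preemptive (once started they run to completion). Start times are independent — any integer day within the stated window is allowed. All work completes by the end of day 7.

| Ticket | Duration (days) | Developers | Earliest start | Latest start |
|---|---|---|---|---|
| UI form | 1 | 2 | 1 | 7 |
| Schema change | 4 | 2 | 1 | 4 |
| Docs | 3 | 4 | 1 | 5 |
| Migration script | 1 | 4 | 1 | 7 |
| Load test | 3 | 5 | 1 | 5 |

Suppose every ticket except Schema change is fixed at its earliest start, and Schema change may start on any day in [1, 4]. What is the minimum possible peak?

15

Schema change@1: d1:17  d2:11  d3:11  d4:2  d5:0  d6:0  d7:0 → peak 17
Schema change@2: d1:15  d2:11  d3:11  d4:2  d5:2  d6:0  d7:0 → peak 15
Schema change@3: d1:15  d2:9  d3:11  d4:2  d5:2  d6:2  d7:0 → peak 15
Schema change@4: d1:15  d2:9  d3:9  d4:2  d5:2  d6:2  d7:2 → peak 15
Best is Schema change@2, peak 15.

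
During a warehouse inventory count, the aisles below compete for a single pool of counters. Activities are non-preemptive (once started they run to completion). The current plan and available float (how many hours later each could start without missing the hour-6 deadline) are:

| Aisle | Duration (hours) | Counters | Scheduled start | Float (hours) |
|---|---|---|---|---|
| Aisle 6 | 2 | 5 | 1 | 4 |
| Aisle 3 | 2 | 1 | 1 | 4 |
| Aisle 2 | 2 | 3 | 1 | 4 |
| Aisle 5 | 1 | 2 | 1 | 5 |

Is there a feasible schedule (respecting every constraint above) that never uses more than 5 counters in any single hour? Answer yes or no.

Schedule Aisle 6@1, Aisle 3@3, Aisle 2@3, Aisle 5@5: h1:5  h2:5  h3:4  h4:4  h5:2  h6:0 — peak 5 ≤ 5.

yes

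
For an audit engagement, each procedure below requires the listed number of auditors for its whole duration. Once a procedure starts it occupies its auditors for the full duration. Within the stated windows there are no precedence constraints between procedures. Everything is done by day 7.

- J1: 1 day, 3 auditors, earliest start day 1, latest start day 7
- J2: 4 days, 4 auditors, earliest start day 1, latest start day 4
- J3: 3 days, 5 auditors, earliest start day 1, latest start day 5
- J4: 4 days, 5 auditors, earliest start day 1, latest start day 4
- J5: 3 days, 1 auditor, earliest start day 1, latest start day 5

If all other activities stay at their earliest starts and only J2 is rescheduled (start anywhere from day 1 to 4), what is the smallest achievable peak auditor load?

14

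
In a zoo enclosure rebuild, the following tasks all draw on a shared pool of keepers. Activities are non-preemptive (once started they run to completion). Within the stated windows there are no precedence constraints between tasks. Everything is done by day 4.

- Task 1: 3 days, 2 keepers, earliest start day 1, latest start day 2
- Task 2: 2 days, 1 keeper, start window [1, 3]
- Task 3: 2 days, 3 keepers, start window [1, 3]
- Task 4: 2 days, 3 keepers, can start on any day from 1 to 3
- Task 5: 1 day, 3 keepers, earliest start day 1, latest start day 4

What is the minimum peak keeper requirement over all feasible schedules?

Early-start (Task 1@1, Task 2@1, Task 3@1, Task 4@1, Task 5@1) gives peak 12: d1:12  d2:9  d3:2  d4:0.
Shift Task 4→3, Task 5→4.
Schedule Task 1@1, Task 2@1, Task 3@1, Task 4@3, Task 5@4: d1:6  d2:6  d3:5  d4:6 — peak 6.
Total keeper-days = 23 over 4 days ⇒ peak ≥ ⌈23/4⌉ = 6, so 6 is optimal.

6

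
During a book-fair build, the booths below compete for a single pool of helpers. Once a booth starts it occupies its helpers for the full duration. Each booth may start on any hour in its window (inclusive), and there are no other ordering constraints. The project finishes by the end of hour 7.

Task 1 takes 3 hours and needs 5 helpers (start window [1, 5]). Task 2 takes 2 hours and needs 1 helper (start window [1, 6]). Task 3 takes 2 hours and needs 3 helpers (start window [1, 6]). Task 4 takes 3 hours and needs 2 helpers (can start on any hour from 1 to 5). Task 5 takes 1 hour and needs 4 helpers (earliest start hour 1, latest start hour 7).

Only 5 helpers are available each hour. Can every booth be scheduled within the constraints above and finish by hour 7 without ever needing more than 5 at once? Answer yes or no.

Schedule Task 1@1, Task 2@4, Task 3@6, Task 4@5, Task 5@4: h1:5  h2:5  h3:5  h4:5  h5:3  h6:5  h7:5 — peak 5 ≤ 5.

yes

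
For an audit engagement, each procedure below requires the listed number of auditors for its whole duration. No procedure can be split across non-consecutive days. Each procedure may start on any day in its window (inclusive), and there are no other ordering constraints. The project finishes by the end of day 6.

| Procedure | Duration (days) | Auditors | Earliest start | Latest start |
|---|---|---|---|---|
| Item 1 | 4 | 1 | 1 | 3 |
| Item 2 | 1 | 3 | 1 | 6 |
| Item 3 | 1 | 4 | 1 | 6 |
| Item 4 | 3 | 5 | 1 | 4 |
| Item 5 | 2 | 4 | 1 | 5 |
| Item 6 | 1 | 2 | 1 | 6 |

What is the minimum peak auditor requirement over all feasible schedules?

7

Early-start (Item 1@1, Item 2@1, Item 3@1, Item 4@1, Item 5@1, Item 6@1) gives peak 19: d1:19  d2:10  d3:6  d4:1  d5:0  d6:0.
Shift Item 2→5, Item 4→2, Item 5→5.
Schedule Item 1@1, Item 2@5, Item 3@1, Item 4@2, Item 5@5, Item 6@1: d1:7  d2:6  d3:6  d4:6  d5:7  d6:4 — peak 7.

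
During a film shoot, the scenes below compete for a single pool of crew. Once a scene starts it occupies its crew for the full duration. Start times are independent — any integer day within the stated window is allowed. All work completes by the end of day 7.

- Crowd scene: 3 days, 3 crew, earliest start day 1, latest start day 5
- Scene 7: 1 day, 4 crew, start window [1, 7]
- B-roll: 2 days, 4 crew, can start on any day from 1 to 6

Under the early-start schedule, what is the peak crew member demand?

Early-start schedule: Crowd scene@1, Scene 7@1, B-roll@1.
Load per day: day 1: 11, day 2: 7, day 3: 3, day 4: 0, day 5: 0, day 6: 0, day 7: 0.
Peak is 11.

11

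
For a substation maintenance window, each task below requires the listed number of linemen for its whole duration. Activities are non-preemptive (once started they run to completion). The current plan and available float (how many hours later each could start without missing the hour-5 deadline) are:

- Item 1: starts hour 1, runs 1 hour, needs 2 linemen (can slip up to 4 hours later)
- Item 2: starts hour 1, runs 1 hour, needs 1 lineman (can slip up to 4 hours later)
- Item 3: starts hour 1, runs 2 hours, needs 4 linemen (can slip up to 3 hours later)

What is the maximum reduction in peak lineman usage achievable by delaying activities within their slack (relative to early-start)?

Early-start peak: h1:7  h2:4  h3:0  h4:0  h5:0 ⇒ 7.
Leveled (Item 1@1, Item 2@1, Item 3@2): h1:3  h2:4  h3:4  h4:0  h5:0 ⇒ 4.
Reduction 7 − 4 = 3.

3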